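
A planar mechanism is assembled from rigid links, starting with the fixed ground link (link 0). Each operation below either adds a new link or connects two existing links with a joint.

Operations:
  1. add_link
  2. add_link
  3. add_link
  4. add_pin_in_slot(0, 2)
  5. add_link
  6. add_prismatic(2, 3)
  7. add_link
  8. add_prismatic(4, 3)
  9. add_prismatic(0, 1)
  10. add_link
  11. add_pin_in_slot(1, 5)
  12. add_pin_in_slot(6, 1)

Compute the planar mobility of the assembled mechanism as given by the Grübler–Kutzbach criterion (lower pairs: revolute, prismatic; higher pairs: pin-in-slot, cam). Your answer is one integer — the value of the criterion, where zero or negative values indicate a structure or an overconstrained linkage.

M = 9

L=1 J1=0 J2=0
add link → L=2 J1=0 J2=0
add link → L=3 J1=0 J2=0
add link → L=4 J1=0 J2=0
PS@0,2 dof=2 J2 → L=4 J1=0 J2=1
add link → L=5 J1=0 J2=1
P@2,3 dof=1 J1 → L=5 J1=1 J2=1
add link → L=6 J1=1 J2=1
P@4,3 dof=1 J1 → L=6 J1=2 J2=1
P@0,1 dof=1 J1 → L=6 J1=3 J2=1
add link → L=7 J1=3 J2=1
PS@1,5 dof=2 J2 → L=7 J1=3 J2=2
PS@6,1 dof=2 J2 → L=7 J1=3 J2=3
M=3(L−1)−2J1−J2=3·6−2·3−3=9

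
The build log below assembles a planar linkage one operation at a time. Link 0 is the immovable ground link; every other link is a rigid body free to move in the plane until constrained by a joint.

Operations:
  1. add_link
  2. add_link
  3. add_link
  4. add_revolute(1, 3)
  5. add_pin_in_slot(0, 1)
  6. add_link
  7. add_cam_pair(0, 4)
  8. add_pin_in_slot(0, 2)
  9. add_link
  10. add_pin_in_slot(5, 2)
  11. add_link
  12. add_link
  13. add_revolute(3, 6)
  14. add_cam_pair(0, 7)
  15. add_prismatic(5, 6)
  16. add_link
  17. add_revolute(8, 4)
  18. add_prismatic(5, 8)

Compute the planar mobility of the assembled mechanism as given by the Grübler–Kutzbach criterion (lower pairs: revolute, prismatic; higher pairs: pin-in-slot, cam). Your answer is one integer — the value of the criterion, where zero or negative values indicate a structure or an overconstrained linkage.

M = 9

[1;0;0] (link 0 is ground)
L+ [2;0;0]
L+ [3;0;0]
L+ [4;0;0]
R(1,3)∈J1 [4;1;0]
PS(0,1)∈J2 [4;1;1]
L+ [5;1;1]
C(0,4)∈J2 [5;1;2]
PS(0,2)∈J2 [5;1;3]
L+ [6;1;3]
PS(5,2)∈J2 [6;1;4]
L+ [7;1;4]
L+ [8;1;4]
R(3,6)∈J1 [8;2;4]
C(0,7)∈J2 [8;2;5]
P(5,6)∈J1 [8;3;5]
L+ [9;3;5]
R(8,4)∈J1 [9;4;5]
P(5,8)∈J1 [9;5;5]
mobility = 24 − 10 − 5 = 9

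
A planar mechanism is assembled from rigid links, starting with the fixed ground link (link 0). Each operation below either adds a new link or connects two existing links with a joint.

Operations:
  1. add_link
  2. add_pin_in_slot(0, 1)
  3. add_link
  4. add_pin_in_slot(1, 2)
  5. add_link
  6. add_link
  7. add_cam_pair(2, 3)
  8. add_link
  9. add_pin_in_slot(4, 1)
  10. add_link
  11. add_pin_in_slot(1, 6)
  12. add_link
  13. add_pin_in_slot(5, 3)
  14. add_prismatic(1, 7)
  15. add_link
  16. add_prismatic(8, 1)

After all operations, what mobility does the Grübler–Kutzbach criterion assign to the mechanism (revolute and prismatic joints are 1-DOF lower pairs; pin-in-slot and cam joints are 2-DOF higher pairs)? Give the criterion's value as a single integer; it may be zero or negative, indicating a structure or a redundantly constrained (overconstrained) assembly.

M = 14

ground; <1,0,0>
#1 <2,0,0>
PS:0↔1 J2 <2,0,1>
#2 <3,0,1>
PS:1↔2 J2 <3,0,2>
#3 <4,0,2>
#4 <5,0,2>
C:2↔3 J2 <5,0,3>
#5 <6,0,3>
PS:4↔1 J2 <6,0,4>
#6 <7,0,4>
PS:1↔6 J2 <7,0,5>
#7 <8,0,5>
PS:5↔3 J2 <8,0,6>
P:1↔7 J1 <8,1,6>
#8 <9,1,6>
P:8↔1 J1 <9,2,6>
3×8 − 2×2 − 1×6 = 14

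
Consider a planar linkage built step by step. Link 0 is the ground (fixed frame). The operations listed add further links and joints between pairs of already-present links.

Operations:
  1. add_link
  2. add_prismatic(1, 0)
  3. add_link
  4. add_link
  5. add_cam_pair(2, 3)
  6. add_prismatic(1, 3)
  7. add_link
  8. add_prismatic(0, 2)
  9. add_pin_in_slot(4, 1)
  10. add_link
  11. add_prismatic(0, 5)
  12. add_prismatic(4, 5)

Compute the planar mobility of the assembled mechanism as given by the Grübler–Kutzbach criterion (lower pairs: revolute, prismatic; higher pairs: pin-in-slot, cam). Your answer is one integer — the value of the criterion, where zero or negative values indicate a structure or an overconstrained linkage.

M = 3

[1;0;0] (link 0 is ground)
L+ [2;0;0]
P(1,0)∈J1 [2;1;0]
L+ [3;1;0]
L+ [4;1;0]
C(2,3)∈J2 [4;1;1]
P(1,3)∈J1 [4;2;1]
L+ [5;2;1]
P(0,2)∈J1 [5;3;1]
PS(4,1)∈J2 [5;3;2]
L+ [6;3;2]
P(0,5)∈J1 [6;4;2]
P(4,5)∈J1 [6;5;2]
mobility = 15 − 10 − 2 = 3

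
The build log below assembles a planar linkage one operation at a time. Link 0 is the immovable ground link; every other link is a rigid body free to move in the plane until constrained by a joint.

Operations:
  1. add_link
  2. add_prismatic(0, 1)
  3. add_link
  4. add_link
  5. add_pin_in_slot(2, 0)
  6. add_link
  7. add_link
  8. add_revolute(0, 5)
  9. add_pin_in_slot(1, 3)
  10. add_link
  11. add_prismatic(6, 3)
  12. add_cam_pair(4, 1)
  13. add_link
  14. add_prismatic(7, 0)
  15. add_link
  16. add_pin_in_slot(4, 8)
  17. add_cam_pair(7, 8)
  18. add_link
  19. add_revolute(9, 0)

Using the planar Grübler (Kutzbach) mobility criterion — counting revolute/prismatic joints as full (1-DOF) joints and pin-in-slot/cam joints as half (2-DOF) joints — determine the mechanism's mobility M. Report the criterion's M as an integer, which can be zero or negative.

M = 12

L=1 J1=0 J2=0
add link → L=2 J1=0 J2=0
P@0,1 dof=1 J1 → L=2 J1=1 J2=0
add link → L=3 J1=1 J2=0
add link → L=4 J1=1 J2=0
PS@2,0 dof=2 J2 → L=4 J1=1 J2=1
add link → L=5 J1=1 J2=1
add link → L=6 J1=1 J2=1
R@0,5 dof=1 J1 → L=6 J1=2 J2=1
PS@1,3 dof=2 J2 → L=6 J1=2 J2=2
add link → L=7 J1=2 J2=2
P@6,3 dof=1 J1 → L=7 J1=3 J2=2
C@4,1 dof=2 J2 → L=7 J1=3 J2=3
add link → L=8 J1=3 J2=3
P@7,0 dof=1 J1 → L=8 J1=4 J2=3
add link → L=9 J1=4 J2=3
PS@4,8 dof=2 J2 → L=9 J1=4 J2=4
C@7,8 dof=2 J2 → L=9 J1=4 J2=5
add link → L=10 J1=4 J2=5
R@9,0 dof=1 J1 → L=10 J1=5 J2=5
M=3(L−1)−2J1−J2=3·9−2·5−5=12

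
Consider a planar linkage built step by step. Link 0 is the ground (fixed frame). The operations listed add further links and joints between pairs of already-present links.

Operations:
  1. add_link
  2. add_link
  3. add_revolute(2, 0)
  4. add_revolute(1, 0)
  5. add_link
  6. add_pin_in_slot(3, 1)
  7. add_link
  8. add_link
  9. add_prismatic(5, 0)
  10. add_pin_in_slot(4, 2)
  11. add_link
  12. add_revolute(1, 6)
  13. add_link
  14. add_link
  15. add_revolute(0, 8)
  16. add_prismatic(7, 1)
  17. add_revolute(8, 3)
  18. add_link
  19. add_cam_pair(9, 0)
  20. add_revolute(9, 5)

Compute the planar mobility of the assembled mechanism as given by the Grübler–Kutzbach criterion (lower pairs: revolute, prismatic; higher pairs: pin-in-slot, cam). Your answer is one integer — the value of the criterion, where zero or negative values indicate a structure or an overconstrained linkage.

M = 8

(L,J1,J2)=(1,0,0); link0 fixed
link1: (2,0,0)
link2: (3,0,0)
R 2-0 [J1]: (3,1,0)
R 1-0 [J1]: (3,2,0)
link3: (4,2,0)
PS 3-1 [J2]: (4,2,1)
link4: (5,2,1)
link5: (6,2,1)
P 5-0 [J1]: (6,3,1)
PS 4-2 [J2]: (6,3,2)
link6: (7,3,2)
R 1-6 [J1]: (7,4,2)
link7: (8,4,2)
link8: (9,4,2)
R 0-8 [J1]: (9,5,2)
P 7-1 [J1]: (9,6,2)
R 8-3 [J1]: (9,7,2)
link9: (10,7,2)
C 9-0 [J2]: (10,7,3)
R 9-5 [J1]: (10,8,3)
Grübler: 3·9 − 2·8 − 3 = 8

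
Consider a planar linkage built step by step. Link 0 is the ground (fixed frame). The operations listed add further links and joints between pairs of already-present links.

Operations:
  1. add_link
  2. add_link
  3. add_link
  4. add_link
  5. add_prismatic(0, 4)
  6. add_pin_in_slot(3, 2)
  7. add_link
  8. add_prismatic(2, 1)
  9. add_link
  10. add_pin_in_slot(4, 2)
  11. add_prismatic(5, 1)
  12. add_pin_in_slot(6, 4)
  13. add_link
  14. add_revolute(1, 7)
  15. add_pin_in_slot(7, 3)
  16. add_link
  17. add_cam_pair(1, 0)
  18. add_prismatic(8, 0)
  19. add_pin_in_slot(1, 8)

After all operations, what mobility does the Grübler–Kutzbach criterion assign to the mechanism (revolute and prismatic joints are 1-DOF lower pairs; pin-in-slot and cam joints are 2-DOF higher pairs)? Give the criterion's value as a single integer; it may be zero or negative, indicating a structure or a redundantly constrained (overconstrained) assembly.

M = 8

[1;0;0] (link 0 is ground)
L+ [2;0;0]
L+ [3;0;0]
L+ [4;0;0]
L+ [5;0;0]
P(0,4)∈J1 [5;1;0]
PS(3,2)∈J2 [5;1;1]
L+ [6;1;1]
P(2,1)∈J1 [6;2;1]
L+ [7;2;1]
PS(4,2)∈J2 [7;2;2]
P(5,1)∈J1 [7;3;2]
PS(6,4)∈J2 [7;3;3]
L+ [8;3;3]
R(1,7)∈J1 [8;4;3]
PS(7,3)∈J2 [8;4;4]
L+ [9;4;4]
C(1,0)∈J2 [9;4;5]
P(8,0)∈J1 [9;5;5]
PS(1,8)∈J2 [9;5;6]
mobility = 24 − 10 − 6 = 8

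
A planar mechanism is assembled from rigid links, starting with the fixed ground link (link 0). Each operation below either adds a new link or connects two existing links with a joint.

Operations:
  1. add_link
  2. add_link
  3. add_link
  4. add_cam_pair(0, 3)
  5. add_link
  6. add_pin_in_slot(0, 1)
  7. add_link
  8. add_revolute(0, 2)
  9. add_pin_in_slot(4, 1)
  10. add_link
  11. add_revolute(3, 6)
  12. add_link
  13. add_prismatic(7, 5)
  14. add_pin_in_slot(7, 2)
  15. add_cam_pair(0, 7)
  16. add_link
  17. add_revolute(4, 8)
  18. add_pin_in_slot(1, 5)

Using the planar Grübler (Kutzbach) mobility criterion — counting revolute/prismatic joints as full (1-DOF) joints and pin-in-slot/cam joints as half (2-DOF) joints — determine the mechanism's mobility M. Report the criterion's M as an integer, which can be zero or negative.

L=1 J1=0 J2=0
add link → L=2 J1=0 J2=0
add link → L=3 J1=0 J2=0
add link → L=4 J1=0 J2=0
C@0,3 dof=2 J2 → L=4 J1=0 J2=1
add link → L=5 J1=0 J2=1
PS@0,1 dof=2 J2 → L=5 J1=0 J2=2
add link → L=6 J1=0 J2=2
R@0,2 dof=1 J1 → L=6 J1=1 J2=2
PS@4,1 dof=2 J2 → L=6 J1=1 J2=3
add link → L=7 J1=1 J2=3
R@3,6 dof=1 J1 → L=7 J1=2 J2=3
add link → L=8 J1=2 J2=3
P@7,5 dof=1 J1 → L=8 J1=3 J2=3
PS@7,2 dof=2 J2 → L=8 J1=3 J2=4
C@0,7 dof=2 J2 → L=8 J1=3 J2=5
add link → L=9 J1=3 J2=5
R@4,8 dof=1 J1 → L=9 J1=4 J2=5
PS@1,5 dof=2 J2 → L=9 J1=4 J2=6
M=3(L−1)−2J1−J2=3·8−2·4−6=10

M = 10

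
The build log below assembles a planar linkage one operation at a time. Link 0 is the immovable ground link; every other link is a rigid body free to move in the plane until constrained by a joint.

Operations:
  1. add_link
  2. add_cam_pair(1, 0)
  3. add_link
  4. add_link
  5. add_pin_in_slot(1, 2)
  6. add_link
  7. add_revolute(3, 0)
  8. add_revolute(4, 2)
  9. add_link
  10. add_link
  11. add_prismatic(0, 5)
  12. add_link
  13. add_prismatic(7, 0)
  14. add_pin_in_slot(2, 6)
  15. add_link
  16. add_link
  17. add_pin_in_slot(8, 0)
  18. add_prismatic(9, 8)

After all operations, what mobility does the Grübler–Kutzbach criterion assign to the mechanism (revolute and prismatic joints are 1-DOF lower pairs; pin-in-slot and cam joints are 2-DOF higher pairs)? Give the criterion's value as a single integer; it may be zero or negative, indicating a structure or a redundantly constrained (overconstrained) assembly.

ground; <1,0,0>
#1 <2,0,0>
C:1↔0 J2 <2,0,1>
#2 <3,0,1>
#3 <4,0,1>
PS:1↔2 J2 <4,0,2>
#4 <5,0,2>
R:3↔0 J1 <5,1,2>
R:4↔2 J1 <5,2,2>
#5 <6,2,2>
#6 <7,2,2>
P:0↔5 J1 <7,3,2>
#7 <8,3,2>
P:7↔0 J1 <8,4,2>
PS:2↔6 J2 <8,4,3>
#8 <9,4,3>
#9 <10,4,3>
PS:8↔0 J2 <10,4,4>
P:9↔8 J1 <10,5,4>
3×9 − 2×5 − 1×4 = 13

M = 13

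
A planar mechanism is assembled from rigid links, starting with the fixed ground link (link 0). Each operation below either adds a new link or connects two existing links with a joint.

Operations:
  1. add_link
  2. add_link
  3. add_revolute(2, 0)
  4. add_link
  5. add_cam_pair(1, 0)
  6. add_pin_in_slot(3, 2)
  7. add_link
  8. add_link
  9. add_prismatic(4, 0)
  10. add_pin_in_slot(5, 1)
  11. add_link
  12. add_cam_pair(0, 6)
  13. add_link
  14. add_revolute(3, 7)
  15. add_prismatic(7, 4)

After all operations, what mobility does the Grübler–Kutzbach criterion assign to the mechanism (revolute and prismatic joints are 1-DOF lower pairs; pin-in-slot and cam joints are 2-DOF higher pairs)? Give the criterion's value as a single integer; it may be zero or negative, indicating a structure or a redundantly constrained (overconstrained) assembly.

M = 9

[1;0;0] (link 0 is ground)
L+ [2;0;0]
L+ [3;0;0]
R(2,0)∈J1 [3;1;0]
L+ [4;1;0]
C(1,0)∈J2 [4;1;1]
PS(3,2)∈J2 [4;1;2]
L+ [5;1;2]
L+ [6;1;2]
P(4,0)∈J1 [6;2;2]
PS(5,1)∈J2 [6;2;3]
L+ [7;2;3]
C(0,6)∈J2 [7;2;4]
L+ [8;2;4]
R(3,7)∈J1 [8;3;4]
P(7,4)∈J1 [8;4;4]
mobility = 21 − 8 − 4 = 9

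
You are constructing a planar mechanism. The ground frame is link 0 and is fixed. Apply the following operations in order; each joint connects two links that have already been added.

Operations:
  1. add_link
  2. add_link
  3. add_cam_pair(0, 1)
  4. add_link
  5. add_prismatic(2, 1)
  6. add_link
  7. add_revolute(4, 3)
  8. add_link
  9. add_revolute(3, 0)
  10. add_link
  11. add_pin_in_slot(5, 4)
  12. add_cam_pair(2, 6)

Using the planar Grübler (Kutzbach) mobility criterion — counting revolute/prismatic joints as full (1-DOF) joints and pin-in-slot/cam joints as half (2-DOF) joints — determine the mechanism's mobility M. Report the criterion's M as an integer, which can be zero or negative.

[1;0;0] (link 0 is ground)
L+ [2;0;0]
L+ [3;0;0]
C(0,1)∈J2 [3;0;1]
L+ [4;0;1]
P(2,1)∈J1 [4;1;1]
L+ [5;1;1]
R(4,3)∈J1 [5;2;1]
L+ [6;2;1]
R(3,0)∈J1 [6;3;1]
L+ [7;3;1]
PS(5,4)∈J2 [7;3;2]
C(2,6)∈J2 [7;3;3]
mobility = 18 − 6 − 3 = 9

M = 9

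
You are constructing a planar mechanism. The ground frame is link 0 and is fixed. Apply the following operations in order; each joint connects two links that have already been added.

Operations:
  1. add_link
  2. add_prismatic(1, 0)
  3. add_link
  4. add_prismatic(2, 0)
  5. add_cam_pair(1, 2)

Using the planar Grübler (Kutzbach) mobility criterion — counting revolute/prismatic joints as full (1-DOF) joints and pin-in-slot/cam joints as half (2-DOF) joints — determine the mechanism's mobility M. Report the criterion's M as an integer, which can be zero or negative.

M = 1

link 0 = ground. State L|J1|J2 = 1|0|0
+link1  2|0|0
P(1,0) f=1→J1  2|1|0
+link2  3|1|0
P(2,0) f=1→J1  3|2|0
C(1,2) f=2→J2  3|2|1
M = 3(3−1)−2·2−1 = 6−4−1 = 1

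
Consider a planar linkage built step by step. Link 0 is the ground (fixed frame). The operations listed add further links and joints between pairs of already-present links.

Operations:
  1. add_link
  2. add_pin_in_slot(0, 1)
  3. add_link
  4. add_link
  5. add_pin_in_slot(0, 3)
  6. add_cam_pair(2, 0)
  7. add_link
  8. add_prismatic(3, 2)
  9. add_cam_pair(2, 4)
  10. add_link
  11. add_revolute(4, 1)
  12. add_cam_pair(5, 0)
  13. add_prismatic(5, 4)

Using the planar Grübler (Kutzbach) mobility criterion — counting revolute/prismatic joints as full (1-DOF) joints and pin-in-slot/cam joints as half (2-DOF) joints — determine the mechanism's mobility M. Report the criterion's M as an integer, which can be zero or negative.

(L,J1,J2)=(1,0,0); link0 fixed
link1: (2,0,0)
PS 0-1 [J2]: (2,0,1)
link2: (3,0,1)
link3: (4,0,1)
PS 0-3 [J2]: (4,0,2)
C 2-0 [J2]: (4,0,3)
link4: (5,0,3)
P 3-2 [J1]: (5,1,3)
C 2-4 [J2]: (5,1,4)
link5: (6,1,4)
R 4-1 [J1]: (6,2,4)
C 5-0 [J2]: (6,2,5)
P 5-4 [J1]: (6,3,5)
Grübler: 3·5 − 2·3 − 5 = 4

M = 4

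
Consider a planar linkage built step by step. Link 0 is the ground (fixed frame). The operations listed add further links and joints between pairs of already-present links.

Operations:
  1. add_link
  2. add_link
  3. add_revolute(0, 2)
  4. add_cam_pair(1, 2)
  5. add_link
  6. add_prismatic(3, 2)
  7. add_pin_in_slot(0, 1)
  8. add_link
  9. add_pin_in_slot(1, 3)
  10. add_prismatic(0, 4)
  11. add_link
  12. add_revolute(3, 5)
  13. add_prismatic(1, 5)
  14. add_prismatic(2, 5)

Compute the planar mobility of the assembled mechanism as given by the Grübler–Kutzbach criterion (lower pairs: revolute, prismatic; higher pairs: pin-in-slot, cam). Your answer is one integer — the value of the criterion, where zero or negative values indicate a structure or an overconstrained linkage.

(L,J1,J2)=(1,0,0); link0 fixed
link1: (2,0,0)
link2: (3,0,0)
R 0-2 [J1]: (3,1,0)
C 1-2 [J2]: (3,1,1)
link3: (4,1,1)
P 3-2 [J1]: (4,2,1)
PS 0-1 [J2]: (4,2,2)
link4: (5,2,2)
PS 1-3 [J2]: (5,2,3)
P 0-4 [J1]: (5,3,3)
link5: (6,3,3)
R 3-5 [J1]: (6,4,3)
P 1-5 [J1]: (6,5,3)
P 2-5 [J1]: (6,6,3)
Grübler: 3·5 − 2·6 − 3 = 0

M = 0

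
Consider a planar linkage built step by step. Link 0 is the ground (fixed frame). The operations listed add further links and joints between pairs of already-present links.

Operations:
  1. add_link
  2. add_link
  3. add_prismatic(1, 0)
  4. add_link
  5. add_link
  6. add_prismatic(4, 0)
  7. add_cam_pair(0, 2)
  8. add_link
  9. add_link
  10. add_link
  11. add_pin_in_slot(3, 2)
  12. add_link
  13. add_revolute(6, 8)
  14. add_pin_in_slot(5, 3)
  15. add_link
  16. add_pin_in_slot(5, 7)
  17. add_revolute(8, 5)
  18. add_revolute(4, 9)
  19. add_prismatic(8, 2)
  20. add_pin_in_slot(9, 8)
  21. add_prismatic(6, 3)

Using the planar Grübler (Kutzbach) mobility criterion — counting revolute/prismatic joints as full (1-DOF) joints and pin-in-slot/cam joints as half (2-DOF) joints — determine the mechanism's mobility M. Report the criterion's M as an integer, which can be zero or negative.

M = 8

L=1 J1=0 J2=0
add link → L=2 J1=0 J2=0
add link → L=3 J1=0 J2=0
P@1,0 dof=1 J1 → L=3 J1=1 J2=0
add link → L=4 J1=1 J2=0
add link → L=5 J1=1 J2=0
P@4,0 dof=1 J1 → L=5 J1=2 J2=0
C@0,2 dof=2 J2 → L=5 J1=2 J2=1
add link → L=6 J1=2 J2=1
add link → L=7 J1=2 J2=1
add link → L=8 J1=2 J2=1
PS@3,2 dof=2 J2 → L=8 J1=2 J2=2
add link → L=9 J1=2 J2=2
R@6,8 dof=1 J1 → L=9 J1=3 J2=2
PS@5,3 dof=2 J2 → L=9 J1=3 J2=3
add link → L=10 J1=3 J2=3
PS@5,7 dof=2 J2 → L=10 J1=3 J2=4
R@8,5 dof=1 J1 → L=10 J1=4 J2=4
R@4,9 dof=1 J1 → L=10 J1=5 J2=4
P@8,2 dof=1 J1 → L=10 J1=6 J2=4
PS@9,8 dof=2 J2 → L=10 J1=6 J2=5
P@6,3 dof=1 J1 → L=10 J1=7 J2=5
M=3(L−1)−2J1−J2=3·9−2·7−5=8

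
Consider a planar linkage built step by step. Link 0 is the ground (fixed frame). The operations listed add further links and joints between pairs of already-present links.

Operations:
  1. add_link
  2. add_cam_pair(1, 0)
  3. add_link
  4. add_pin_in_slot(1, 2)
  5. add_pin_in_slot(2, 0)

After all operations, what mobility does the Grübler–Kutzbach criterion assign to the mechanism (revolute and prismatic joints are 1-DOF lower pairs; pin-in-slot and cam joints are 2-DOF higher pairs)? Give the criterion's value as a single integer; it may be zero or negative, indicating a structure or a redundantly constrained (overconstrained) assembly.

link 0 = ground. State L|J1|J2 = 1|0|0
+link1  2|0|0
C(1,0) f=2→J2  2|0|1
+link2  3|0|1
PS(1,2) f=2→J2  3|0|2
PS(2,0) f=2→J2  3|0|3
M = 3(3−1)−2·0−3 = 6−0−3 = 3

M = 3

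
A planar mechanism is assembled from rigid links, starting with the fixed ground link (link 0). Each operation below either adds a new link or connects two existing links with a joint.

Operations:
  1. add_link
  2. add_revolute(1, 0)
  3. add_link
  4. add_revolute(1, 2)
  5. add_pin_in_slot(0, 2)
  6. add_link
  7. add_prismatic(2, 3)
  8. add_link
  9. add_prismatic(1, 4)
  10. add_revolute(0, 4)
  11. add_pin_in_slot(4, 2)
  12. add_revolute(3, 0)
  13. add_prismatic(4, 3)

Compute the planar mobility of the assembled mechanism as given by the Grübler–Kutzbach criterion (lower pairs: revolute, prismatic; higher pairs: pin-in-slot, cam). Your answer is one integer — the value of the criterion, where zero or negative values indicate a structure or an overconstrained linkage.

[1;0;0] (link 0 is ground)
L+ [2;0;0]
R(1,0)∈J1 [2;1;0]
L+ [3;1;0]
R(1,2)∈J1 [3;2;0]
PS(0,2)∈J2 [3;2;1]
L+ [4;2;1]
P(2,3)∈J1 [4;3;1]
L+ [5;3;1]
P(1,4)∈J1 [5;4;1]
R(0,4)∈J1 [5;5;1]
PS(4,2)∈J2 [5;5;2]
R(3,0)∈J1 [5;6;2]
P(4,3)∈J1 [5;7;2]
mobility = 12 − 14 − 2 = -4

M = -4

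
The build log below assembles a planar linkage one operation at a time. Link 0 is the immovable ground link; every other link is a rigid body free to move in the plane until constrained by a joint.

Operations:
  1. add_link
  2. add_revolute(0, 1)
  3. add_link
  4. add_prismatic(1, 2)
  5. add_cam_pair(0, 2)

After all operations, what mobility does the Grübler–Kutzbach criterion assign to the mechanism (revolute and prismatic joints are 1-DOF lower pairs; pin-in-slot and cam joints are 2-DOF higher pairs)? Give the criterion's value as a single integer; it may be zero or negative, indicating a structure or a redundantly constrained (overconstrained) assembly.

link 0 = ground. State L|J1|J2 = 1|0|0
+link1  2|0|0
R(0,1) f=1→J1  2|1|0
+link2  3|1|0
P(1,2) f=1→J1  3|2|0
C(0,2) f=2→J2  3|2|1
M = 3(3−1)−2·2−1 = 6−4−1 = 1

M = 1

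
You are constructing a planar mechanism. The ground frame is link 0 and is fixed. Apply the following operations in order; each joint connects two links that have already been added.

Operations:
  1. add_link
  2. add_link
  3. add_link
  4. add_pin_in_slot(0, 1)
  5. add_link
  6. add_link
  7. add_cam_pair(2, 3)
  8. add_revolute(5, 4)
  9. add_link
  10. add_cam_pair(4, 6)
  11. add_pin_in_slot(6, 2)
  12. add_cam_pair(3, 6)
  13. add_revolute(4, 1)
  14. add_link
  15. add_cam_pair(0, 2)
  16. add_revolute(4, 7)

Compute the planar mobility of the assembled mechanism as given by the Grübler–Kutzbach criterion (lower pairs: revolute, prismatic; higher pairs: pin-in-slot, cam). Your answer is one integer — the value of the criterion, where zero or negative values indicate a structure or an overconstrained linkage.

[1;0;0] (link 0 is ground)
L+ [2;0;0]
L+ [3;0;0]
L+ [4;0;0]
PS(0,1)∈J2 [4;0;1]
L+ [5;0;1]
L+ [6;0;1]
C(2,3)∈J2 [6;0;2]
R(5,4)∈J1 [6;1;2]
L+ [7;1;2]
C(4,6)∈J2 [7;1;3]
PS(6,2)∈J2 [7;1;4]
C(3,6)∈J2 [7;1;5]
R(4,1)∈J1 [7;2;5]
L+ [8;2;5]
C(0,2)∈J2 [8;2;6]
R(4,7)∈J1 [8;3;6]
mobility = 21 − 6 − 6 = 9

M = 9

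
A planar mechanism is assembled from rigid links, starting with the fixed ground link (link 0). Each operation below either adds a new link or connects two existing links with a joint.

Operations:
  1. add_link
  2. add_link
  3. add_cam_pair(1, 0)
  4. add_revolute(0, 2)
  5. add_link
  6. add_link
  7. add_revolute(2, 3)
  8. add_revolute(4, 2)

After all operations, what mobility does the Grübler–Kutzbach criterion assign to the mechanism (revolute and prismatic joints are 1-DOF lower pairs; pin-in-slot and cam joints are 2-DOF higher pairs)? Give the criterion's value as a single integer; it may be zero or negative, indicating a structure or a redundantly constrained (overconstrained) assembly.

M = 5

(L,J1,J2)=(1,0,0); link0 fixed
link1: (2,0,0)
link2: (3,0,0)
C 1-0 [J2]: (3,0,1)
R 0-2 [J1]: (3,1,1)
link3: (4,1,1)
link4: (5,1,1)
R 2-3 [J1]: (5,2,1)
R 4-2 [J1]: (5,3,1)
Grübler: 3·4 − 2·3 − 1 = 5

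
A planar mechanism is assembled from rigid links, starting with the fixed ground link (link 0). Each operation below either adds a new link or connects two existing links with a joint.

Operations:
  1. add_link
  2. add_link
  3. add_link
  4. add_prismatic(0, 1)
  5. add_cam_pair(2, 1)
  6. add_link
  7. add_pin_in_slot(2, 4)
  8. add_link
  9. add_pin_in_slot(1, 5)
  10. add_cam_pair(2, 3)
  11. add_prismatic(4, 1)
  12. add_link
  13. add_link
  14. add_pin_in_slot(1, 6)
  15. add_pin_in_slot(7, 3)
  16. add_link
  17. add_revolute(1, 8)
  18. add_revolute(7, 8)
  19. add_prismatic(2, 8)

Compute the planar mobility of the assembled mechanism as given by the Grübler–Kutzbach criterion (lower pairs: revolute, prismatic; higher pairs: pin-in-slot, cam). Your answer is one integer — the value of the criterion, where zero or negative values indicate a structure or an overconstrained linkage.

L=1 J1=0 J2=0
add link → L=2 J1=0 J2=0
add link → L=3 J1=0 J2=0
add link → L=4 J1=0 J2=0
P@0,1 dof=1 J1 → L=4 J1=1 J2=0
C@2,1 dof=2 J2 → L=4 J1=1 J2=1
add link → L=5 J1=1 J2=1
PS@2,4 dof=2 J2 → L=5 J1=1 J2=2
add link → L=6 J1=1 J2=2
PS@1,5 dof=2 J2 → L=6 J1=1 J2=3
C@2,3 dof=2 J2 → L=6 J1=1 J2=4
P@4,1 dof=1 J1 → L=6 J1=2 J2=4
add link → L=7 J1=2 J2=4
add link → L=8 J1=2 J2=4
PS@1,6 dof=2 J2 → L=8 J1=2 J2=5
PS@7,3 dof=2 J2 → L=8 J1=2 J2=6
add link → L=9 J1=2 J2=6
R@1,8 dof=1 J1 → L=9 J1=3 J2=6
R@7,8 dof=1 J1 → L=9 J1=4 J2=6
P@2,8 dof=1 J1 → L=9 J1=5 J2=6
M=3(L−1)−2J1−J2=3·8−2·5−6=8

M = 8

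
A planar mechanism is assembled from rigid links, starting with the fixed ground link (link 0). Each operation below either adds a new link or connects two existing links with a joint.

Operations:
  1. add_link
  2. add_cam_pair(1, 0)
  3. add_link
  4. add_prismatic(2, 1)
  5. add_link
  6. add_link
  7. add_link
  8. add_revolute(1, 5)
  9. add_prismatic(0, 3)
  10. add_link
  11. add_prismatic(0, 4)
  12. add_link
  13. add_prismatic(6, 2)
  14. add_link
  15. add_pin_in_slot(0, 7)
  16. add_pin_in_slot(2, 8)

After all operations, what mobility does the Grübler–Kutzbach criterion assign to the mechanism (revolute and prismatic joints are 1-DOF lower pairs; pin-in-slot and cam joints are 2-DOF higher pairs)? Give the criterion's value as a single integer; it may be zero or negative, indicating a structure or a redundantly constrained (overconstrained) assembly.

ground; <1,0,0>
#1 <2,0,0>
C:1↔0 J2 <2,0,1>
#2 <3,0,1>
P:2↔1 J1 <3,1,1>
#3 <4,1,1>
#4 <5,1,1>
#5 <6,1,1>
R:1↔5 J1 <6,2,1>
P:0↔3 J1 <6,3,1>
#6 <7,3,1>
P:0↔4 J1 <7,4,1>
#7 <8,4,1>
P:6↔2 J1 <8,5,1>
#8 <9,5,1>
PS:0↔7 J2 <9,5,2>
PS:2↔8 J2 <9,5,3>
3×8 − 2×5 − 1×3 = 11

M = 11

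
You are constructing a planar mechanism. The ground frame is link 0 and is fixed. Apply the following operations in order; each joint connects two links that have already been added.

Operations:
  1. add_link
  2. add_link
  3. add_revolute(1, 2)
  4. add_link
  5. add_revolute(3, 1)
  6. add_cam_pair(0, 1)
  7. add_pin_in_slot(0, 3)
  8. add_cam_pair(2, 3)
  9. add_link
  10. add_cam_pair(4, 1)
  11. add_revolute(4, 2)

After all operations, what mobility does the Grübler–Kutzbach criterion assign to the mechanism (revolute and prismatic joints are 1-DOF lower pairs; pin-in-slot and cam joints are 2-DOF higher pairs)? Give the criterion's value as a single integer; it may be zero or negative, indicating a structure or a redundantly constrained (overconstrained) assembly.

link 0 = ground. State L|J1|J2 = 1|0|0
+link1  2|0|0
+link2  3|0|0
R(1,2) f=1→J1  3|1|0
+link3  4|1|0
R(3,1) f=1→J1  4|2|0
C(0,1) f=2→J2  4|2|1
PS(0,3) f=2→J2  4|2|2
C(2,3) f=2→J2  4|2|3
+link4  5|2|3
C(4,1) f=2→J2  5|2|4
R(4,2) f=1→J1  5|3|4
M = 3(5−1)−2·3−4 = 12−6−4 = 2

M = 2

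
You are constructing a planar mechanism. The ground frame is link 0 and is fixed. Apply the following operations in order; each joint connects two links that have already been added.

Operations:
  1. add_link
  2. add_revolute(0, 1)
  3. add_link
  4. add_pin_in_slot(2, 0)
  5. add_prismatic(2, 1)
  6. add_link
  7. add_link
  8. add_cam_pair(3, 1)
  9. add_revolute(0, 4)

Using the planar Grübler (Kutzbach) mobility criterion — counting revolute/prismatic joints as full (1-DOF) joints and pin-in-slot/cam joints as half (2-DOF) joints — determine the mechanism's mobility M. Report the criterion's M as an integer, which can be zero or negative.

ground; <1,0,0>
#1 <2,0,0>
R:0↔1 J1 <2,1,0>
#2 <3,1,0>
PS:2↔0 J2 <3,1,1>
P:2↔1 J1 <3,2,1>
#3 <4,2,1>
#4 <5,2,1>
C:3↔1 J2 <5,2,2>
R:0↔4 J1 <5,3,2>
3×4 − 2×3 − 1×2 = 4

M = 4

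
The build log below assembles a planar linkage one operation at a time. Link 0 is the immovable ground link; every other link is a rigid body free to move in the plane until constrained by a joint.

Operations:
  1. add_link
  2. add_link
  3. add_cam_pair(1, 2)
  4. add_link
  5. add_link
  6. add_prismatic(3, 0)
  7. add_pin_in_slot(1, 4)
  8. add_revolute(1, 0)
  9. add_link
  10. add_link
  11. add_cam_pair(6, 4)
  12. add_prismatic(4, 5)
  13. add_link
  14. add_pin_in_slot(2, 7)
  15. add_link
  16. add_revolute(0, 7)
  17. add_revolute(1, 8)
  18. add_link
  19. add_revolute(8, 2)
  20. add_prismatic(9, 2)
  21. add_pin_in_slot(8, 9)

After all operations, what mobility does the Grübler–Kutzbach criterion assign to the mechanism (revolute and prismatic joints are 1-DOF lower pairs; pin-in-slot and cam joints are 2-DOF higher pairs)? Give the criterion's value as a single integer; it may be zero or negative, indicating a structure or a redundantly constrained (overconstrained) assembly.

ground; <1,0,0>
#1 <2,0,0>
#2 <3,0,0>
C:1↔2 J2 <3,0,1>
#3 <4,0,1>
#4 <5,0,1>
P:3↔0 J1 <5,1,1>
PS:1↔4 J2 <5,1,2>
R:1↔0 J1 <5,2,2>
#5 <6,2,2>
#6 <7,2,2>
C:6↔4 J2 <7,2,3>
P:4↔5 J1 <7,3,3>
#7 <8,3,3>
PS:2↔7 J2 <8,3,4>
#8 <9,3,4>
R:0↔7 J1 <9,4,4>
R:1↔8 J1 <9,5,4>
#9 <10,5,4>
R:8↔2 J1 <10,6,4>
P:9↔2 J1 <10,7,4>
PS:8↔9 J2 <10,7,5>
3×9 − 2×7 − 1×5 = 8

M = 8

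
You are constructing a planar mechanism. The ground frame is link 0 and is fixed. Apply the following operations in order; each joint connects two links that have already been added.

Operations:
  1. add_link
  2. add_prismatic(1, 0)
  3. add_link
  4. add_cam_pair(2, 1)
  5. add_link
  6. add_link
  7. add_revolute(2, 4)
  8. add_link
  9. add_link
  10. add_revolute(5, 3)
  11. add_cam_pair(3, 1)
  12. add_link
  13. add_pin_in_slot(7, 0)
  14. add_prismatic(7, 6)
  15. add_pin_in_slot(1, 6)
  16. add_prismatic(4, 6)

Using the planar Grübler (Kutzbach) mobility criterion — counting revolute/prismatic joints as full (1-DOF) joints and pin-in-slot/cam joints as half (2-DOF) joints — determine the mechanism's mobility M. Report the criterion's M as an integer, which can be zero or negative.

[1;0;0] (link 0 is ground)
L+ [2;0;0]
P(1,0)∈J1 [2;1;0]
L+ [3;1;0]
C(2,1)∈J2 [3;1;1]
L+ [4;1;1]
L+ [5;1;1]
R(2,4)∈J1 [5;2;1]
L+ [6;2;1]
L+ [7;2;1]
R(5,3)∈J1 [7;3;1]
C(3,1)∈J2 [7;3;2]
L+ [8;3;2]
PS(7,0)∈J2 [8;3;3]
P(7,6)∈J1 [8;4;3]
PS(1,6)∈J2 [8;4;4]
P(4,6)∈J1 [8;5;4]
mobility = 21 − 10 − 4 = 7

M = 7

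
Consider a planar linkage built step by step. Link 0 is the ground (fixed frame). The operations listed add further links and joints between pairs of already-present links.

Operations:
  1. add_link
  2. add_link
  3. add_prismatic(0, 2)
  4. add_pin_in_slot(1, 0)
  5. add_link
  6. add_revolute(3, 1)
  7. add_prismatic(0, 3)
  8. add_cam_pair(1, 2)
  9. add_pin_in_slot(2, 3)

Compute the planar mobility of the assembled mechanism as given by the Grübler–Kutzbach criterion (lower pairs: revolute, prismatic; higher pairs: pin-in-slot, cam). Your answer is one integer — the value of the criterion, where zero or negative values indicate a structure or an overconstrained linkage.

ground; <1,0,0>
#1 <2,0,0>
#2 <3,0,0>
P:0↔2 J1 <3,1,0>
PS:1↔0 J2 <3,1,1>
#3 <4,1,1>
R:3↔1 J1 <4,2,1>
P:0↔3 J1 <4,3,1>
C:1↔2 J2 <4,3,2>
PS:2↔3 J2 <4,3,3>
3×3 − 2×3 − 1×3 = 0

M = 0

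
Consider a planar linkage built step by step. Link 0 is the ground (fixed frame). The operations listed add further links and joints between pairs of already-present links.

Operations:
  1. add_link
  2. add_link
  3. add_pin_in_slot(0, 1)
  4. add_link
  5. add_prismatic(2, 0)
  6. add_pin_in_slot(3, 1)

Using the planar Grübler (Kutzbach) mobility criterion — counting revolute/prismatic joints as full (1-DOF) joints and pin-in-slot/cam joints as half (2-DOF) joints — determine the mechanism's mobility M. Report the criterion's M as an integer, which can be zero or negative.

ground; <1,0,0>
#1 <2,0,0>
#2 <3,0,0>
PS:0↔1 J2 <3,0,1>
#3 <4,0,1>
P:2↔0 J1 <4,1,1>
PS:3↔1 J2 <4,1,2>
3×3 − 2×1 − 1×2 = 5

M = 5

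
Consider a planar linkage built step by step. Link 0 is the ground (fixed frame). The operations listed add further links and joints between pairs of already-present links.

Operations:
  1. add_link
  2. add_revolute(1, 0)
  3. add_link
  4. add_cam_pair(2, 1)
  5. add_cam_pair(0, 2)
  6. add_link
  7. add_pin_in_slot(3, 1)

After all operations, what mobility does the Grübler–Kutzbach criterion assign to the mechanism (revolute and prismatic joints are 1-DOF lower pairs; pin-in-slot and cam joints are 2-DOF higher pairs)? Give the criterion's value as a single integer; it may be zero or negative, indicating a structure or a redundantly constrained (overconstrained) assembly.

M = 4

link 0 = ground. State L|J1|J2 = 1|0|0
+link1  2|0|0
R(1,0) f=1→J1  2|1|0
+link2  3|1|0
C(2,1) f=2→J2  3|1|1
C(0,2) f=2→J2  3|1|2
+link3  4|1|2
PS(3,1) f=2→J2  4|1|3
M = 3(4−1)−2·1−3 = 9−2−3 = 4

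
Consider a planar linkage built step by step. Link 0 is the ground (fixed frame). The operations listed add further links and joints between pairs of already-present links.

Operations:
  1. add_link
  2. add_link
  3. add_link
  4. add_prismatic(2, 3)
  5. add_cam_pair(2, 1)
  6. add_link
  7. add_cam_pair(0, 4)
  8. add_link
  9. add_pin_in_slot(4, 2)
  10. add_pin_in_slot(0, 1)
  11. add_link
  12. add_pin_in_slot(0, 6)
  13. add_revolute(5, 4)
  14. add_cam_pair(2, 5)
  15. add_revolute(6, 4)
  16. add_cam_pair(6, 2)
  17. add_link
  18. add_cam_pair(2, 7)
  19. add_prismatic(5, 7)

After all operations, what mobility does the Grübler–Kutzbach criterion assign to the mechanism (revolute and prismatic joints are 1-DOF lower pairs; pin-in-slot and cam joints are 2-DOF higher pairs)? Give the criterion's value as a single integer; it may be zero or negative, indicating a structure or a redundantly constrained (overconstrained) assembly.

M = 5

L=1 J1=0 J2=0
add link → L=2 J1=0 J2=0
add link → L=3 J1=0 J2=0
add link → L=4 J1=0 J2=0
P@2,3 dof=1 J1 → L=4 J1=1 J2=0
C@2,1 dof=2 J2 → L=4 J1=1 J2=1
add link → L=5 J1=1 J2=1
C@0,4 dof=2 J2 → L=5 J1=1 J2=2
add link → L=6 J1=1 J2=2
PS@4,2 dof=2 J2 → L=6 J1=1 J2=3
PS@0,1 dof=2 J2 → L=6 J1=1 J2=4
add link → L=7 J1=1 J2=4
PS@0,6 dof=2 J2 → L=7 J1=1 J2=5
R@5,4 dof=1 J1 → L=7 J1=2 J2=5
C@2,5 dof=2 J2 → L=7 J1=2 J2=6
R@6,4 dof=1 J1 → L=7 J1=3 J2=6
C@6,2 dof=2 J2 → L=7 J1=3 J2=7
add link → L=8 J1=3 J2=7
C@2,7 dof=2 J2 → L=8 J1=3 J2=8
P@5,7 dof=1 J1 → L=8 J1=4 J2=8
M=3(L−1)−2J1−J2=3·7−2·4−8=5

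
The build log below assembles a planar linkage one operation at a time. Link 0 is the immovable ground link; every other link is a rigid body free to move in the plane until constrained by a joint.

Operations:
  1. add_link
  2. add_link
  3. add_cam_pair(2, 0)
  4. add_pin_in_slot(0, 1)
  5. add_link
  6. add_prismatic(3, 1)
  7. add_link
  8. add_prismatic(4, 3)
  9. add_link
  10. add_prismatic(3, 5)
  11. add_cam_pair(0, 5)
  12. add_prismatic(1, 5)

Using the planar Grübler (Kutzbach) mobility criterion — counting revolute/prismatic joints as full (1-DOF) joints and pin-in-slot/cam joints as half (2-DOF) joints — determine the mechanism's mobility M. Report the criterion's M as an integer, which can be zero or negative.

[1;0;0] (link 0 is ground)
L+ [2;0;0]
L+ [3;0;0]
C(2,0)∈J2 [3;0;1]
PS(0,1)∈J2 [3;0;2]
L+ [4;0;2]
P(3,1)∈J1 [4;1;2]
L+ [5;1;2]
P(4,3)∈J1 [5;2;2]
L+ [6;2;2]
P(3,5)∈J1 [6;3;2]
C(0,5)∈J2 [6;3;3]
P(1,5)∈J1 [6;4;3]
mobility = 15 − 8 − 3 = 4

M = 4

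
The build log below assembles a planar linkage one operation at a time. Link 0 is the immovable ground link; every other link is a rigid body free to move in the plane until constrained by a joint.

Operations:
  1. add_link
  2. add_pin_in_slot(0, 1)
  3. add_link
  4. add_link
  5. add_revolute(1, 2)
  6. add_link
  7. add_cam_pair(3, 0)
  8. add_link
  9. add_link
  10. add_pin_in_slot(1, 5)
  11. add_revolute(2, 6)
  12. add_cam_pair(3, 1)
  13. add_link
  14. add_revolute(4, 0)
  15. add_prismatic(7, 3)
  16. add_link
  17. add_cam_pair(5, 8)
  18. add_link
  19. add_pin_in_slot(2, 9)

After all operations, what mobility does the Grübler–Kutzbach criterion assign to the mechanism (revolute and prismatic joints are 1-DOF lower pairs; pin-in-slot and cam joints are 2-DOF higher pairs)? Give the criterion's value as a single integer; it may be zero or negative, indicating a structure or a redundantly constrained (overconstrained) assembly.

ground; <1,0,0>
#1 <2,0,0>
PS:0↔1 J2 <2,0,1>
#2 <3,0,1>
#3 <4,0,1>
R:1↔2 J1 <4,1,1>
#4 <5,1,1>
C:3↔0 J2 <5,1,2>
#5 <6,1,2>
#6 <7,1,2>
PS:1↔5 J2 <7,1,3>
R:2↔6 J1 <7,2,3>
C:3↔1 J2 <7,2,4>
#7 <8,2,4>
R:4↔0 J1 <8,3,4>
P:7↔3 J1 <8,4,4>
#8 <9,4,4>
C:5↔8 J2 <9,4,5>
#9 <10,4,5>
PS:2↔9 J2 <10,4,6>
3×9 − 2×4 − 1×6 = 13

M = 13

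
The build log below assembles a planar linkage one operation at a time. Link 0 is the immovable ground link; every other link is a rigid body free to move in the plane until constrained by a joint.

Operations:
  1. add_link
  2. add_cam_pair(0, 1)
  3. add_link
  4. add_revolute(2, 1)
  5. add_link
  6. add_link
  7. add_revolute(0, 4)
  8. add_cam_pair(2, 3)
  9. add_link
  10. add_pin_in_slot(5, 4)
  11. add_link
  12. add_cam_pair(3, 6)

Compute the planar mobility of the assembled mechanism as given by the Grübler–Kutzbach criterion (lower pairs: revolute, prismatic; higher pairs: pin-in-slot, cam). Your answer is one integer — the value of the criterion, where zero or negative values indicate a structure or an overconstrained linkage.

M = 10

(L,J1,J2)=(1,0,0); link0 fixed
link1: (2,0,0)
C 0-1 [J2]: (2,0,1)
link2: (3,0,1)
R 2-1 [J1]: (3,1,1)
link3: (4,1,1)
link4: (5,1,1)
R 0-4 [J1]: (5,2,1)
C 2-3 [J2]: (5,2,2)
link5: (6,2,2)
PS 5-4 [J2]: (6,2,3)
link6: (7,2,3)
C 3-6 [J2]: (7,2,4)
Grübler: 3·6 − 2·2 − 4 = 10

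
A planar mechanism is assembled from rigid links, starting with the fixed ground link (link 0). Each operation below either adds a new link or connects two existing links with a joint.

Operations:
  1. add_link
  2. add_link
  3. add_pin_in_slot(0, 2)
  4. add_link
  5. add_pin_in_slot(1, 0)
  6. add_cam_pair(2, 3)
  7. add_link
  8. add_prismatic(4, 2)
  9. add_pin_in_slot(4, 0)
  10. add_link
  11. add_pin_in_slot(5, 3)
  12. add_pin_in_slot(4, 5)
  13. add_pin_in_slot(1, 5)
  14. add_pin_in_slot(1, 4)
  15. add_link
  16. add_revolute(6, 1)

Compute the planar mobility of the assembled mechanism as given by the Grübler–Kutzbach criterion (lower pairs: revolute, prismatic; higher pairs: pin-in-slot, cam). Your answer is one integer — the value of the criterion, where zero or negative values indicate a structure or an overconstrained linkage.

ground; <1,0,0>
#1 <2,0,0>
#2 <3,0,0>
PS:0↔2 J2 <3,0,1>
#3 <4,0,1>
PS:1↔0 J2 <4,0,2>
C:2↔3 J2 <4,0,3>
#4 <5,0,3>
P:4↔2 J1 <5,1,3>
PS:4↔0 J2 <5,1,4>
#5 <6,1,4>
PS:5↔3 J2 <6,1,5>
PS:4↔5 J2 <6,1,6>
PS:1↔5 J2 <6,1,7>
PS:1↔4 J2 <6,1,8>
#6 <7,1,8>
R:6↔1 J1 <7,2,8>
3×6 − 2×2 − 1×8 = 6

M = 6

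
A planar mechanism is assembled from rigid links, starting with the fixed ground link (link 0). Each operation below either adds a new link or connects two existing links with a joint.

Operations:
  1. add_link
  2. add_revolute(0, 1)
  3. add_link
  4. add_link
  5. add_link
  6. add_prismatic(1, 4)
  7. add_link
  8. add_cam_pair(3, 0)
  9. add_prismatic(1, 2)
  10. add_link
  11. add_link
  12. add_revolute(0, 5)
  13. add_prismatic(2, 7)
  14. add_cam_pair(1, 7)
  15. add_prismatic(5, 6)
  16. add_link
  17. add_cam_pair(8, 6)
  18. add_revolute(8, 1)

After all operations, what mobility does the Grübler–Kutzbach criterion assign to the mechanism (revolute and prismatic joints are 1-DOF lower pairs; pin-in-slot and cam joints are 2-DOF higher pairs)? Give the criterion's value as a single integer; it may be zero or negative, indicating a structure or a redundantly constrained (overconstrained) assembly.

M = 7

(L,J1,J2)=(1,0,0); link0 fixed
link1: (2,0,0)
R 0-1 [J1]: (2,1,0)
link2: (3,1,0)
link3: (4,1,0)
link4: (5,1,0)
P 1-4 [J1]: (5,2,0)
link5: (6,2,0)
C 3-0 [J2]: (6,2,1)
P 1-2 [J1]: (6,3,1)
link6: (7,3,1)
link7: (8,3,1)
R 0-5 [J1]: (8,4,1)
P 2-7 [J1]: (8,5,1)
C 1-7 [J2]: (8,5,2)
P 5-6 [J1]: (8,6,2)
link8: (9,6,2)
C 8-6 [J2]: (9,6,3)
R 8-1 [J1]: (9,7,3)
Grübler: 3·8 − 2·7 − 3 = 7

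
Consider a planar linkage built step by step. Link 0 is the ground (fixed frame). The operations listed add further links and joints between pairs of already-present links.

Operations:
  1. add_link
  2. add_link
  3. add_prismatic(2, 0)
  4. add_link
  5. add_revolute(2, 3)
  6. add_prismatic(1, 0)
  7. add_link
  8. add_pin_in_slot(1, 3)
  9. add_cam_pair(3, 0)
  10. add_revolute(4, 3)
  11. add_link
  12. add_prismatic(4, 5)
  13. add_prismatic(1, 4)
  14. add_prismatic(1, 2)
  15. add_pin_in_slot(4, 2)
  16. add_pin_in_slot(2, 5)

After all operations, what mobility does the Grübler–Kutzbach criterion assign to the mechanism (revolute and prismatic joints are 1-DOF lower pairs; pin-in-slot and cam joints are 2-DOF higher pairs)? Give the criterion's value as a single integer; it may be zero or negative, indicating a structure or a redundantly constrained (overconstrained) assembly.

link 0 = ground. State L|J1|J2 = 1|0|0
+link1  2|0|0
+link2  3|0|0
P(2,0) f=1→J1  3|1|0
+link3  4|1|0
R(2,3) f=1→J1  4|2|0
P(1,0) f=1→J1  4|3|0
+link4  5|3|0
PS(1,3) f=2→J2  5|3|1
C(3,0) f=2→J2  5|3|2
R(4,3) f=1→J1  5|4|2
+link5  6|4|2
P(4,5) f=1→J1  6|5|2
P(1,4) f=1→J1  6|6|2
P(1,2) f=1→J1  6|7|2
PS(4,2) f=2→J2  6|7|3
PS(2,5) f=2→J2  6|7|4
M = 3(6−1)−2·7−4 = 15−14−4 = -3

M = -3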